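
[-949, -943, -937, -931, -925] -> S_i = -949 + 6*i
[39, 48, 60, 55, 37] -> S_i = Random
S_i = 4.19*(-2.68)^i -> [4.19, -11.23, 30.09, -80.65, 216.15]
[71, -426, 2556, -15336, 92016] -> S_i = 71*-6^i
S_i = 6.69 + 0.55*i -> [6.69, 7.24, 7.79, 8.34, 8.89]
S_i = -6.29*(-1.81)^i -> [-6.29, 11.38, -20.61, 37.3, -67.51]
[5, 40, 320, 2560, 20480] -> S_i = 5*8^i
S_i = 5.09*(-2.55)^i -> [5.09, -12.98, 33.1, -84.4, 215.22]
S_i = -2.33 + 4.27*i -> [-2.33, 1.94, 6.21, 10.48, 14.75]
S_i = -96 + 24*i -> [-96, -72, -48, -24, 0]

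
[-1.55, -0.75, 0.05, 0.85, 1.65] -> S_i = -1.55 + 0.80*i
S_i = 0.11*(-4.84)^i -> [0.11, -0.53, 2.58, -12.47, 60.36]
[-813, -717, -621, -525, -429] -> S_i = -813 + 96*i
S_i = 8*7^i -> [8, 56, 392, 2744, 19208]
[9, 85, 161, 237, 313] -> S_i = 9 + 76*i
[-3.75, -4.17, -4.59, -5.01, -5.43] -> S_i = -3.75 + -0.42*i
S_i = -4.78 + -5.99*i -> [-4.78, -10.77, -16.76, -22.75, -28.74]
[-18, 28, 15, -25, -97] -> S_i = Random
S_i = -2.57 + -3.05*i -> [-2.57, -5.62, -8.67, -11.72, -14.77]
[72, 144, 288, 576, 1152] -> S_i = 72*2^i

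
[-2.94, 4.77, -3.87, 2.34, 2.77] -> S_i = Random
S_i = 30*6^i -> [30, 180, 1080, 6480, 38880]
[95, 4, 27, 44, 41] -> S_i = Random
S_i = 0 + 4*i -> [0, 4, 8, 12, 16]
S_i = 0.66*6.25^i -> [0.66, 4.12, 25.78, 161.13, 1007.08]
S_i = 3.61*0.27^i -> [3.61, 0.97, 0.26, 0.07, 0.02]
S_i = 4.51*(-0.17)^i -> [4.51, -0.77, 0.13, -0.02, 0.0]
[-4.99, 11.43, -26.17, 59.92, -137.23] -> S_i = -4.99*(-2.29)^i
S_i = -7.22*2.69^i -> [-7.22, -19.42, -52.24, -140.54, -378.05]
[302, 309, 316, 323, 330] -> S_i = 302 + 7*i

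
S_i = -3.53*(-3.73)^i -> [-3.53, 13.17, -49.11, 183.19, -683.3]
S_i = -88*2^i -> [-88, -176, -352, -704, -1408]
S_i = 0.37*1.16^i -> [0.37, 0.43, 0.5, 0.58, 0.67]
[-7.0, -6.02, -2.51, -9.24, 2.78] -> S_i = Random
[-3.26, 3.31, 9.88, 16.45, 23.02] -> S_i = -3.26 + 6.57*i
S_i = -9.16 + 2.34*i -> [-9.16, -6.82, -4.48, -2.14, 0.2]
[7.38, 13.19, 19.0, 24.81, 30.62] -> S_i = 7.38 + 5.81*i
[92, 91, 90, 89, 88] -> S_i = 92 + -1*i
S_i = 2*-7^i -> [2, -14, 98, -686, 4802]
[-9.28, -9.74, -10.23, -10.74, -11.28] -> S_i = -9.28*1.05^i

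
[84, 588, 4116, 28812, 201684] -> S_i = 84*7^i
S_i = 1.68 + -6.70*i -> [1.68, -5.02, -11.72, -18.42, -25.12]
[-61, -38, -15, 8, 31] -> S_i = -61 + 23*i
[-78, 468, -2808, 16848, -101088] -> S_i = -78*-6^i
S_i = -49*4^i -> [-49, -196, -784, -3136, -12544]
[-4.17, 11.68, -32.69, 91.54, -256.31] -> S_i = -4.17*(-2.80)^i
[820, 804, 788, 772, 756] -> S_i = 820 + -16*i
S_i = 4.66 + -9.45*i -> [4.66, -4.79, -14.24, -23.69, -33.14]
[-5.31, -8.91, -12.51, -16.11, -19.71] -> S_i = -5.31 + -3.60*i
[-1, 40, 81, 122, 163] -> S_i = -1 + 41*i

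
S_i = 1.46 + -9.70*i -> [1.46, -8.24, -17.94, -27.64, -37.34]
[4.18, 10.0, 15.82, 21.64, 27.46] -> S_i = 4.18 + 5.82*i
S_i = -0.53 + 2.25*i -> [-0.53, 1.72, 3.97, 6.22, 8.47]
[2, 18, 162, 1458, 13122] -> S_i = 2*9^i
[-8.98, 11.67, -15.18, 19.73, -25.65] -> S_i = -8.98*(-1.30)^i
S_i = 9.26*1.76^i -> [9.26, 16.3, 28.68, 50.48, 88.85]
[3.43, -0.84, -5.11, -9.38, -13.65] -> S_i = 3.43 + -4.27*i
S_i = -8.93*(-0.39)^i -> [-8.93, 3.48, -1.36, 0.53, -0.21]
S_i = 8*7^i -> [8, 56, 392, 2744, 19208]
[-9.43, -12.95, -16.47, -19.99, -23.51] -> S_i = -9.43 + -3.52*i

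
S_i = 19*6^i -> [19, 114, 684, 4104, 24624]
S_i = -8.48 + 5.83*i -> [-8.48, -2.65, 3.18, 9.01, 14.84]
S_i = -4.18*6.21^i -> [-4.18, -25.96, -161.2, -1001.04, -6216.45]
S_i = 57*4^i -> [57, 228, 912, 3648, 14592]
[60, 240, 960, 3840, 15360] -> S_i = 60*4^i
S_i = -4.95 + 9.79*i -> [-4.95, 4.84, 14.63, 24.42, 34.21]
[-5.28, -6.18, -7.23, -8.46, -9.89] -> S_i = -5.28*1.17^i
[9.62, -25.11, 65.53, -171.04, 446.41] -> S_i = 9.62*(-2.61)^i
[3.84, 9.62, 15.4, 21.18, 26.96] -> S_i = 3.84 + 5.78*i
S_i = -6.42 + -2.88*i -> [-6.42, -9.3, -12.18, -15.06, -17.94]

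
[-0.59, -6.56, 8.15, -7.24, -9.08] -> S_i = Random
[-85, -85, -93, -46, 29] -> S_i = Random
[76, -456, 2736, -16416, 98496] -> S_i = 76*-6^i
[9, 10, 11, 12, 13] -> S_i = 9 + 1*i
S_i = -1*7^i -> [-1, -7, -49, -343, -2401]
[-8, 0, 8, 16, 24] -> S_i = -8 + 8*i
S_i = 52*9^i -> [52, 468, 4212, 37908, 341172]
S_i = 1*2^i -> [1, 2, 4, 8, 16]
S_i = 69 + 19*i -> [69, 88, 107, 126, 145]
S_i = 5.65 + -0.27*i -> [5.65, 5.38, 5.11, 4.84, 4.57]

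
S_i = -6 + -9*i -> [-6, -15, -24, -33, -42]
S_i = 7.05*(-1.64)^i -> [7.05, -11.56, 18.96, -31.1, 51.0]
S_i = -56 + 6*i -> [-56, -50, -44, -38, -32]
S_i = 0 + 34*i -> [0, 34, 68, 102, 136]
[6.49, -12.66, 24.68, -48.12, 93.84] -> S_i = 6.49*(-1.95)^i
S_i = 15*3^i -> [15, 45, 135, 405, 1215]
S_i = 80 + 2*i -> [80, 82, 84, 86, 88]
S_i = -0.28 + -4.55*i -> [-0.28, -4.83, -9.38, -13.93, -18.48]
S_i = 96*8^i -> [96, 768, 6144, 49152, 393216]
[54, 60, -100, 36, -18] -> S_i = Random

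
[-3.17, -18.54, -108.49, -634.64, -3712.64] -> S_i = -3.17*5.85^i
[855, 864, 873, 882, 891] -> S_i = 855 + 9*i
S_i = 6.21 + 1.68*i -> [6.21, 7.89, 9.57, 11.25, 12.93]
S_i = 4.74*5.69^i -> [4.74, 26.97, 153.46, 873.2, 4968.52]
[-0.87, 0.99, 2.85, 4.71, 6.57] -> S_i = -0.87 + 1.86*i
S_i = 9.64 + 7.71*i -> [9.64, 17.35, 25.06, 32.77, 40.48]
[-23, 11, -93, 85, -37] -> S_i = Random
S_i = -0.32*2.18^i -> [-0.32, -0.7, -1.52, -3.32, -7.23]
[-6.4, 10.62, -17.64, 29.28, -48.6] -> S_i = -6.40*(-1.66)^i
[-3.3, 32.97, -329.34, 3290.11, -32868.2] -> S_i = -3.30*(-9.99)^i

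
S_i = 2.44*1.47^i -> [2.44, 3.59, 5.27, 7.75, 11.39]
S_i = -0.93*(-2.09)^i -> [-0.93, 1.94, -4.06, 8.49, -17.74]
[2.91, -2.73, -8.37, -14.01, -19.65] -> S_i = 2.91 + -5.64*i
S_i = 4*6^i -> [4, 24, 144, 864, 5184]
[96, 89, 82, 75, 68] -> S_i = 96 + -7*i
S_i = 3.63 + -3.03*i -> [3.63, 0.6, -2.43, -5.46, -8.49]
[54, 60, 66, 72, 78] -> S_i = 54 + 6*i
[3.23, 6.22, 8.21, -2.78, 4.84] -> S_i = Random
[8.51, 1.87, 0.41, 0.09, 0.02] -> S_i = 8.51*0.22^i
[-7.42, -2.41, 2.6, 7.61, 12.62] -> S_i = -7.42 + 5.01*i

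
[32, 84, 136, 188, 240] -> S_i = 32 + 52*i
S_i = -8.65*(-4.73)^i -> [-8.65, 40.91, -193.53, 915.38, -4329.73]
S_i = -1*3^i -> [-1, -3, -9, -27, -81]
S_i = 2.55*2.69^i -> [2.55, 6.86, 18.45, 49.64, 133.52]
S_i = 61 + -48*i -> [61, 13, -35, -83, -131]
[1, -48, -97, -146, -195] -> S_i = 1 + -49*i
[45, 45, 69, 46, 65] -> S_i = Random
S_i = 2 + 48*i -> [2, 50, 98, 146, 194]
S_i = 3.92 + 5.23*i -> [3.92, 9.15, 14.38, 19.61, 24.84]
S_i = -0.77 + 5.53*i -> [-0.77, 4.76, 10.29, 15.82, 21.35]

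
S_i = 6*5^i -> [6, 30, 150, 750, 3750]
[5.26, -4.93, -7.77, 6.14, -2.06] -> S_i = Random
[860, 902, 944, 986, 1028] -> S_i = 860 + 42*i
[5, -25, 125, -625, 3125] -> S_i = 5*-5^i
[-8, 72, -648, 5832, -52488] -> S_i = -8*-9^i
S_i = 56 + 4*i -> [56, 60, 64, 68, 72]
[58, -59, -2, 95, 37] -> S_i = Random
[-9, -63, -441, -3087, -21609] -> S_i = -9*7^i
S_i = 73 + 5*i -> [73, 78, 83, 88, 93]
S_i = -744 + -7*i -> [-744, -751, -758, -765, -772]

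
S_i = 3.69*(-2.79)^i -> [3.69, -10.3, 28.72, -80.14, 223.59]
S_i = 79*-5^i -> [79, -395, 1975, -9875, 49375]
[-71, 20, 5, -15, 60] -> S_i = Random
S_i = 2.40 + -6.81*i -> [2.4, -4.41, -11.22, -18.03, -24.84]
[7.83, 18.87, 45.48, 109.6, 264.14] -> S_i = 7.83*2.41^i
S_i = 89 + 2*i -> [89, 91, 93, 95, 97]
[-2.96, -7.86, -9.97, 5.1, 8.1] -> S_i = Random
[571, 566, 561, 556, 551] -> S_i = 571 + -5*i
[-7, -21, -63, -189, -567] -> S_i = -7*3^i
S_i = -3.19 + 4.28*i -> [-3.19, 1.09, 5.37, 9.65, 13.93]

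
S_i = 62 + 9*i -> [62, 71, 80, 89, 98]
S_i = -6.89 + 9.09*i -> [-6.89, 2.2, 11.29, 20.38, 29.47]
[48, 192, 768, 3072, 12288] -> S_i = 48*4^i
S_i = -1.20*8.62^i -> [-1.2, -10.34, -89.17, -768.6, -6625.37]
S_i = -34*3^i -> [-34, -102, -306, -918, -2754]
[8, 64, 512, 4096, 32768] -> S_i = 8*8^i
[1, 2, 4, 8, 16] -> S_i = 1*2^i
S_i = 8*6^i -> [8, 48, 288, 1728, 10368]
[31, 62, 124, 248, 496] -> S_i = 31*2^i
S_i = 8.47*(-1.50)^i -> [8.47, -12.71, 19.06, -28.59, 42.88]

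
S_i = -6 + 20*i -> [-6, 14, 34, 54, 74]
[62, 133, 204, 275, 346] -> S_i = 62 + 71*i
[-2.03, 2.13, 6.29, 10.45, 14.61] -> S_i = -2.03 + 4.16*i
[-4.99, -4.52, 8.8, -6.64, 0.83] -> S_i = Random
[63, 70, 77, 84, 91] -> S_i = 63 + 7*i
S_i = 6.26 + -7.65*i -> [6.26, -1.39, -9.04, -16.69, -24.34]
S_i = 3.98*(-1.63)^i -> [3.98, -6.49, 10.57, -17.24, 28.1]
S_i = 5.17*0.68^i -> [5.17, 3.52, 2.39, 1.63, 1.11]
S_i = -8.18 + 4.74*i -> [-8.18, -3.44, 1.3, 6.04, 10.78]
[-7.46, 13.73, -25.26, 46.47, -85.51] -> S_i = -7.46*(-1.84)^i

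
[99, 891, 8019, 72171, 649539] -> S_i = 99*9^i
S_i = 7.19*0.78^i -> [7.19, 5.61, 4.37, 3.41, 2.66]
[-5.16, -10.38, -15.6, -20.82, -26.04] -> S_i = -5.16 + -5.22*i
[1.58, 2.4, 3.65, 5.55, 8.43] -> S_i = 1.58*1.52^i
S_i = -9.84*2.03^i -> [-9.84, -19.98, -40.55, -82.32, -167.1]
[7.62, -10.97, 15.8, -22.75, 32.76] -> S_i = 7.62*(-1.44)^i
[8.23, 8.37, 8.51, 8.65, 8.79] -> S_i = 8.23 + 0.14*i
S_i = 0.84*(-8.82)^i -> [0.84, -7.41, 65.35, -576.35, 5083.39]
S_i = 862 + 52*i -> [862, 914, 966, 1018, 1070]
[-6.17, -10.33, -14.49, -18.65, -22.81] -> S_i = -6.17 + -4.16*i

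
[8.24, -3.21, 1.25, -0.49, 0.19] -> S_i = 8.24*(-0.39)^i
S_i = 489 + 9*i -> [489, 498, 507, 516, 525]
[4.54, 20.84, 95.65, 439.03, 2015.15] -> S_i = 4.54*4.59^i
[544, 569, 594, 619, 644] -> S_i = 544 + 25*i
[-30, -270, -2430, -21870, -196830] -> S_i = -30*9^i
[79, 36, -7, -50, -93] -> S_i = 79 + -43*i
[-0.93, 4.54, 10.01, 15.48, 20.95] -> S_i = -0.93 + 5.47*i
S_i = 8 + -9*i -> [8, -1, -10, -19, -28]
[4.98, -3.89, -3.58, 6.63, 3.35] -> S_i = Random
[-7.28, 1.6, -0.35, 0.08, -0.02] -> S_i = -7.28*(-0.22)^i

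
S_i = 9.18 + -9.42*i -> [9.18, -0.24, -9.66, -19.08, -28.5]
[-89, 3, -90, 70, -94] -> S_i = Random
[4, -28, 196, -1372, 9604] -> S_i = 4*-7^i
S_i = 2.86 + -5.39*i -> [2.86, -2.53, -7.92, -13.31, -18.7]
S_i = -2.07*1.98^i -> [-2.07, -4.1, -8.12, -16.07, -31.81]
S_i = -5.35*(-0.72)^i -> [-5.35, 3.85, -2.77, 2.0, -1.44]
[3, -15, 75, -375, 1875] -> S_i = 3*-5^i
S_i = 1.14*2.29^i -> [1.14, 2.61, 5.98, 13.69, 31.35]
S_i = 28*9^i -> [28, 252, 2268, 20412, 183708]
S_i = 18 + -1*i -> [18, 17, 16, 15, 14]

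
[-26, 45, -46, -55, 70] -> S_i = Random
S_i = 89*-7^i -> [89, -623, 4361, -30527, 213689]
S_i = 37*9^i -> [37, 333, 2997, 26973, 242757]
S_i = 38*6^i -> [38, 228, 1368, 8208, 49248]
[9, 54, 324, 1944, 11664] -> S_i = 9*6^i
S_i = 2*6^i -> [2, 12, 72, 432, 2592]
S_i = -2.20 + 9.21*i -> [-2.2, 7.01, 16.22, 25.43, 34.64]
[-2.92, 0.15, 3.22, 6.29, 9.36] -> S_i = -2.92 + 3.07*i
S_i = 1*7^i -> [1, 7, 49, 343, 2401]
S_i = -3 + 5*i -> [-3, 2, 7, 12, 17]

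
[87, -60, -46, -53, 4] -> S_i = Random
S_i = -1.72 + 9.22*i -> [-1.72, 7.5, 16.72, 25.94, 35.16]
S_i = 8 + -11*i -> [8, -3, -14, -25, -36]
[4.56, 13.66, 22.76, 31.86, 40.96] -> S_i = 4.56 + 9.10*i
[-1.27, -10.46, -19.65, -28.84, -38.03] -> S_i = -1.27 + -9.19*i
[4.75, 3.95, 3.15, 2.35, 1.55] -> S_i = 4.75 + -0.80*i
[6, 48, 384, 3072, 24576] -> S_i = 6*8^i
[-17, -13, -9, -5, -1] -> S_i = -17 + 4*i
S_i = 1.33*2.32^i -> [1.33, 3.09, 7.16, 16.61, 38.53]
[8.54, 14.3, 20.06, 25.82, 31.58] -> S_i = 8.54 + 5.76*i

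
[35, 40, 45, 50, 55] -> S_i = 35 + 5*i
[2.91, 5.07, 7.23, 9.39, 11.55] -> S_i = 2.91 + 2.16*i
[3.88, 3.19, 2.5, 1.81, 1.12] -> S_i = 3.88 + -0.69*i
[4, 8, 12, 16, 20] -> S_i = 4 + 4*i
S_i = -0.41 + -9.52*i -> [-0.41, -9.93, -19.45, -28.97, -38.49]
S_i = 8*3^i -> [8, 24, 72, 216, 648]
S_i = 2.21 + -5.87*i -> [2.21, -3.66, -9.53, -15.4, -21.27]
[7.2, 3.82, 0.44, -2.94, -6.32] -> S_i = 7.20 + -3.38*i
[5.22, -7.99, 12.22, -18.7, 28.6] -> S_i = 5.22*(-1.53)^i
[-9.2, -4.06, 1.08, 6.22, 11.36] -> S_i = -9.20 + 5.14*i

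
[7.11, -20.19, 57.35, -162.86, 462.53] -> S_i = 7.11*(-2.84)^i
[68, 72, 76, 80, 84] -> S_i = 68 + 4*i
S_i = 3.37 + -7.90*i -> [3.37, -4.53, -12.43, -20.33, -28.23]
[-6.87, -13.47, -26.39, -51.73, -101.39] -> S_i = -6.87*1.96^i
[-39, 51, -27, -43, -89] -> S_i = Random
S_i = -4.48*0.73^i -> [-4.48, -3.27, -2.39, -1.74, -1.27]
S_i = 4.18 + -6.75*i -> [4.18, -2.57, -9.32, -16.07, -22.82]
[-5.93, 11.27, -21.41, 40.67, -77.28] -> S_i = -5.93*(-1.90)^i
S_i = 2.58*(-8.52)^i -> [2.58, -21.98, 187.28, -1595.65, 13594.96]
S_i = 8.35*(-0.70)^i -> [8.35, -5.84, 4.09, -2.86, 2.0]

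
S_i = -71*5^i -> [-71, -355, -1775, -8875, -44375]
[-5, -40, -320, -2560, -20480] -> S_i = -5*8^i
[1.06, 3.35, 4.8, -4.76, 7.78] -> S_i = Random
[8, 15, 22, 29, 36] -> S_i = 8 + 7*i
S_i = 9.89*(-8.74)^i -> [9.89, -86.44, 755.47, -6602.84, 57708.8]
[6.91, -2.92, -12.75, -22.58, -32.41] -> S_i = 6.91 + -9.83*i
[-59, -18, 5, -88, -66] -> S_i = Random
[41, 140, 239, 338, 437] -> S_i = 41 + 99*i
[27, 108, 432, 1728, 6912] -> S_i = 27*4^i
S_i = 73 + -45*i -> [73, 28, -17, -62, -107]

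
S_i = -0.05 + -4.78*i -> [-0.05, -4.83, -9.61, -14.39, -19.17]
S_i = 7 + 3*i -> [7, 10, 13, 16, 19]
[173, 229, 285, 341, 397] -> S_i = 173 + 56*i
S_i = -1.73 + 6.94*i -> [-1.73, 5.21, 12.15, 19.09, 26.03]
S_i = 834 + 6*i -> [834, 840, 846, 852, 858]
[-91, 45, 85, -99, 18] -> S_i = Random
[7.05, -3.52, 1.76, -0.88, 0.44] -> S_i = 7.05*(-0.50)^i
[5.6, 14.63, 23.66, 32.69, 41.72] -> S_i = 5.60 + 9.03*i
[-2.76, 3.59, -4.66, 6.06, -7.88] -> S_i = -2.76*(-1.30)^i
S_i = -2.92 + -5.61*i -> [-2.92, -8.53, -14.14, -19.75, -25.36]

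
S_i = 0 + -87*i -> [0, -87, -174, -261, -348]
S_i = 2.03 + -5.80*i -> [2.03, -3.77, -9.57, -15.37, -21.17]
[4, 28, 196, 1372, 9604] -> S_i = 4*7^i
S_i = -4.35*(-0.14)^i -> [-4.35, 0.61, -0.09, 0.01, -0.0]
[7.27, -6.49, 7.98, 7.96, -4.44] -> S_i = Random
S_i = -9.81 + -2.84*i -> [-9.81, -12.65, -15.49, -18.33, -21.17]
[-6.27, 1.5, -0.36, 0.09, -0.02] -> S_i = -6.27*(-0.24)^i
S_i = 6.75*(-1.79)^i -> [6.75, -12.08, 21.63, -38.71, 69.3]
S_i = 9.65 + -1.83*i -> [9.65, 7.82, 5.99, 4.16, 2.33]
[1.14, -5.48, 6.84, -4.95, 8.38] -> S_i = Random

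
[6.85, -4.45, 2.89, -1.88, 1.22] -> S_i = 6.85*(-0.65)^i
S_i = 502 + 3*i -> [502, 505, 508, 511, 514]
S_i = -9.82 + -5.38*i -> [-9.82, -15.2, -20.58, -25.96, -31.34]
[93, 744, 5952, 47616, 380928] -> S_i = 93*8^i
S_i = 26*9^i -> [26, 234, 2106, 18954, 170586]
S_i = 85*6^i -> [85, 510, 3060, 18360, 110160]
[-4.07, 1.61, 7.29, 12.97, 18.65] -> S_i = -4.07 + 5.68*i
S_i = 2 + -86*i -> [2, -84, -170, -256, -342]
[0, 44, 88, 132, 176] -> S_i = 0 + 44*i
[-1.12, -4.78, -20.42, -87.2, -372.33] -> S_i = -1.12*4.27^i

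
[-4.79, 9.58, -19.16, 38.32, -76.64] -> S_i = -4.79*(-2.00)^i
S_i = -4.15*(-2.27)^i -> [-4.15, 9.42, -21.38, 48.54, -110.19]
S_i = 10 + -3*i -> [10, 7, 4, 1, -2]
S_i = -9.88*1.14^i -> [-9.88, -11.26, -12.84, -14.64, -16.69]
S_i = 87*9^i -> [87, 783, 7047, 63423, 570807]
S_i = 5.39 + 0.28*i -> [5.39, 5.67, 5.95, 6.23, 6.51]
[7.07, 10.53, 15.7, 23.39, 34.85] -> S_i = 7.07*1.49^i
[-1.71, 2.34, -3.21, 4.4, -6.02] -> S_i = -1.71*(-1.37)^i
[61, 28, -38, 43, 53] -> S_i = Random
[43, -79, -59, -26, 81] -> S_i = Random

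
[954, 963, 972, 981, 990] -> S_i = 954 + 9*i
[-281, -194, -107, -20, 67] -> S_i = -281 + 87*i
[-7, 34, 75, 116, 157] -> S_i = -7 + 41*i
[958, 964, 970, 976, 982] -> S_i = 958 + 6*i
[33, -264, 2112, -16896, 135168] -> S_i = 33*-8^i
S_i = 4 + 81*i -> [4, 85, 166, 247, 328]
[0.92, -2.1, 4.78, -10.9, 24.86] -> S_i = 0.92*(-2.28)^i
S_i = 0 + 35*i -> [0, 35, 70, 105, 140]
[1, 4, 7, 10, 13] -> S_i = 1 + 3*i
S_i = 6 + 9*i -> [6, 15, 24, 33, 42]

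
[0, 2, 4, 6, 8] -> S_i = 0 + 2*i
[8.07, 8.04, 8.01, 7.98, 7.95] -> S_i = 8.07 + -0.03*i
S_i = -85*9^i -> [-85, -765, -6885, -61965, -557685]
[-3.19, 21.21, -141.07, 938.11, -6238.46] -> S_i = -3.19*(-6.65)^i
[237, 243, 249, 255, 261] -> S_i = 237 + 6*i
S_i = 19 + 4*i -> [19, 23, 27, 31, 35]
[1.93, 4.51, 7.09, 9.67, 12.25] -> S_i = 1.93 + 2.58*i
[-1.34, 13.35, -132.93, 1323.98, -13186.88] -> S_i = -1.34*(-9.96)^i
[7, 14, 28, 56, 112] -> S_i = 7*2^i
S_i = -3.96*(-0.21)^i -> [-3.96, 0.83, -0.17, 0.04, -0.01]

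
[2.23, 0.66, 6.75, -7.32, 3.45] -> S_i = Random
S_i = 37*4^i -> [37, 148, 592, 2368, 9472]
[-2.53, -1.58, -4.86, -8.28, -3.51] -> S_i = Random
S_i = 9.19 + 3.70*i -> [9.19, 12.89, 16.59, 20.29, 23.99]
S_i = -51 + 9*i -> [-51, -42, -33, -24, -15]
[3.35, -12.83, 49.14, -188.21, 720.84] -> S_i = 3.35*(-3.83)^i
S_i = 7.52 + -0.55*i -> [7.52, 6.97, 6.42, 5.87, 5.32]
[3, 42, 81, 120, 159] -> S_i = 3 + 39*i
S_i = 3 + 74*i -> [3, 77, 151, 225, 299]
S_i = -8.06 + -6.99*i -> [-8.06, -15.05, -22.04, -29.03, -36.02]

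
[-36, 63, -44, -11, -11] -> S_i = Random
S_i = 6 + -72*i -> [6, -66, -138, -210, -282]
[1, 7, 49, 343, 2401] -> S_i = 1*7^i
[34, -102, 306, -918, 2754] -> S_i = 34*-3^i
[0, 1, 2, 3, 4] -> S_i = 0 + 1*i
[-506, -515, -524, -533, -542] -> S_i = -506 + -9*i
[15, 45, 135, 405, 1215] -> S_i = 15*3^i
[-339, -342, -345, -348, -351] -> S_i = -339 + -3*i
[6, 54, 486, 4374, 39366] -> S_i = 6*9^i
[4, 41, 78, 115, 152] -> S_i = 4 + 37*i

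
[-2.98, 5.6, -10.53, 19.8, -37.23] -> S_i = -2.98*(-1.88)^i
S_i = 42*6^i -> [42, 252, 1512, 9072, 54432]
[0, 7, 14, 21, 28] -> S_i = 0 + 7*i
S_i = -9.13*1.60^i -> [-9.13, -14.61, -23.37, -37.4, -59.83]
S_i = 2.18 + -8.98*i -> [2.18, -6.8, -15.78, -24.76, -33.74]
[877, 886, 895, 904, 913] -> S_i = 877 + 9*i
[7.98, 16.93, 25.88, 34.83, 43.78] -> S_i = 7.98 + 8.95*i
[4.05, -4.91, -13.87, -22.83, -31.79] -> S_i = 4.05 + -8.96*i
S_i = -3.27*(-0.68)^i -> [-3.27, 2.22, -1.51, 1.03, -0.7]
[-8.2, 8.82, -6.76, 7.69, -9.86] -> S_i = Random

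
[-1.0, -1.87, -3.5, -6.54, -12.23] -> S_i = -1.00*1.87^i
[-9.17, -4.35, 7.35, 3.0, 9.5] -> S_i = Random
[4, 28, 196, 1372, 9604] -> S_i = 4*7^i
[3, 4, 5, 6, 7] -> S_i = 3 + 1*i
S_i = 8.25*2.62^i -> [8.25, 21.62, 56.63, 148.37, 388.74]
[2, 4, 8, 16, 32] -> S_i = 2*2^i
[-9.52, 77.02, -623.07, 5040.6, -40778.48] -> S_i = -9.52*(-8.09)^i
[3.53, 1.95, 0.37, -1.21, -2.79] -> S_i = 3.53 + -1.58*i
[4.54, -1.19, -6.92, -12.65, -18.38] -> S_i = 4.54 + -5.73*i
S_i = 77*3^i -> [77, 231, 693, 2079, 6237]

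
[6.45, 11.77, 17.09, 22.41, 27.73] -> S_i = 6.45 + 5.32*i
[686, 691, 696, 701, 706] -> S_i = 686 + 5*i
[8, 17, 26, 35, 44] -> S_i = 8 + 9*i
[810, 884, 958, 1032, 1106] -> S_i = 810 + 74*i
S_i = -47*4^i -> [-47, -188, -752, -3008, -12032]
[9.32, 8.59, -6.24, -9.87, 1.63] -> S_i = Random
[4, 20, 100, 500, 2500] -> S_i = 4*5^i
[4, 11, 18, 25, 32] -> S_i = 4 + 7*i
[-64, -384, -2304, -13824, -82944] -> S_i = -64*6^i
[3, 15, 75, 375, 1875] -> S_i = 3*5^i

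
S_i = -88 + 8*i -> [-88, -80, -72, -64, -56]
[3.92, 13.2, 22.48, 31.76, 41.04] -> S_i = 3.92 + 9.28*i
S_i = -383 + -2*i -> [-383, -385, -387, -389, -391]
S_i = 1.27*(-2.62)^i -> [1.27, -3.33, 8.72, -22.84, 59.84]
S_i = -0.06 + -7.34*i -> [-0.06, -7.4, -14.74, -22.08, -29.42]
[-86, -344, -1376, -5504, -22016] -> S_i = -86*4^i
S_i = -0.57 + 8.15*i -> [-0.57, 7.58, 15.73, 23.88, 32.03]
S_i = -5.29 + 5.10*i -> [-5.29, -0.19, 4.91, 10.01, 15.11]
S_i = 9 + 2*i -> [9, 11, 13, 15, 17]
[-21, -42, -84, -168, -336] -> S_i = -21*2^i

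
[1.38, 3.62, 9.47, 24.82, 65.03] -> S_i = 1.38*2.62^i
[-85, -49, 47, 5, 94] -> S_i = Random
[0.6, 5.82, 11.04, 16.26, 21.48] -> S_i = 0.60 + 5.22*i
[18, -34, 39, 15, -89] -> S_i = Random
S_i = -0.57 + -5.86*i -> [-0.57, -6.43, -12.29, -18.15, -24.01]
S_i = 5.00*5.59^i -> [5.0, 27.95, 156.24, 873.38, 4882.22]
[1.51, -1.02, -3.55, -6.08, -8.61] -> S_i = 1.51 + -2.53*i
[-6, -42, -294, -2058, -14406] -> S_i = -6*7^i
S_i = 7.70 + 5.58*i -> [7.7, 13.28, 18.86, 24.44, 30.02]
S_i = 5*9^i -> [5, 45, 405, 3645, 32805]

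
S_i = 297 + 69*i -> [297, 366, 435, 504, 573]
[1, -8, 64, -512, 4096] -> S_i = 1*-8^i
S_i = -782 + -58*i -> [-782, -840, -898, -956, -1014]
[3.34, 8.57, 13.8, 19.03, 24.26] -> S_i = 3.34 + 5.23*i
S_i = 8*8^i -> [8, 64, 512, 4096, 32768]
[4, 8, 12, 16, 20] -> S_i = 4 + 4*i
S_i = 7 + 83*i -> [7, 90, 173, 256, 339]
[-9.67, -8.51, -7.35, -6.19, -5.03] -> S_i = -9.67 + 1.16*i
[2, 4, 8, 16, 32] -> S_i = 2*2^i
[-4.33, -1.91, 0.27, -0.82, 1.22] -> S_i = Random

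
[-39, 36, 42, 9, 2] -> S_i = Random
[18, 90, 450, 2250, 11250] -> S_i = 18*5^i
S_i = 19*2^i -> [19, 38, 76, 152, 304]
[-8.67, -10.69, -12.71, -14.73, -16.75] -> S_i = -8.67 + -2.02*i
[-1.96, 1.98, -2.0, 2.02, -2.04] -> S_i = -1.96*(-1.01)^i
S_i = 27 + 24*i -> [27, 51, 75, 99, 123]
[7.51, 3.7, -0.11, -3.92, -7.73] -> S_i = 7.51 + -3.81*i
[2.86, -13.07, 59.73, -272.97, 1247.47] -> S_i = 2.86*(-4.57)^i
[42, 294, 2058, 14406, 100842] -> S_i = 42*7^i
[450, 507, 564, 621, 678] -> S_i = 450 + 57*i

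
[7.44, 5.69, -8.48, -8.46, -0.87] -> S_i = Random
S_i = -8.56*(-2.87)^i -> [-8.56, 24.57, -70.51, 202.36, -580.77]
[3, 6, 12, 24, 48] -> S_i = 3*2^i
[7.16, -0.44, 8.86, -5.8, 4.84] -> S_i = Random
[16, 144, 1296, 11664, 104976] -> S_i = 16*9^i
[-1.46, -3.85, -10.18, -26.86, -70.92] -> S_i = -1.46*2.64^i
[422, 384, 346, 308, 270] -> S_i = 422 + -38*i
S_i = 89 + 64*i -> [89, 153, 217, 281, 345]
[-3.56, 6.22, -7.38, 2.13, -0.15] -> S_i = Random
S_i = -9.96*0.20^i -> [-9.96, -1.99, -0.4, -0.08, -0.02]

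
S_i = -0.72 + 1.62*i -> [-0.72, 0.9, 2.52, 4.14, 5.76]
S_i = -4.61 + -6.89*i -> [-4.61, -11.5, -18.39, -25.28, -32.17]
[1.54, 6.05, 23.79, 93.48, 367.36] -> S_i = 1.54*3.93^i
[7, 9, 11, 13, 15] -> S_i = 7 + 2*i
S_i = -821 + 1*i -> [-821, -820, -819, -818, -817]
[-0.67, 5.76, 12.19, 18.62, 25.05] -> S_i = -0.67 + 6.43*i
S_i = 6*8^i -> [6, 48, 384, 3072, 24576]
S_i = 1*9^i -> [1, 9, 81, 729, 6561]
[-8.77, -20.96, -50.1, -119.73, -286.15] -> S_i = -8.77*2.39^i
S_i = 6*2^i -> [6, 12, 24, 48, 96]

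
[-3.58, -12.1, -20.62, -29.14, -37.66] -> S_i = -3.58 + -8.52*i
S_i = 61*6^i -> [61, 366, 2196, 13176, 79056]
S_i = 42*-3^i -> [42, -126, 378, -1134, 3402]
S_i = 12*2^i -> [12, 24, 48, 96, 192]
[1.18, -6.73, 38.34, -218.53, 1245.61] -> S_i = 1.18*(-5.70)^i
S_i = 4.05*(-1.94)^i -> [4.05, -7.86, 15.24, -29.57, 57.37]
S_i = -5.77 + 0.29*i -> [-5.77, -5.48, -5.19, -4.9, -4.61]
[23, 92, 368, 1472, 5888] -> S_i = 23*4^i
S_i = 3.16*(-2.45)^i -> [3.16, -7.74, 18.97, -46.47, 113.85]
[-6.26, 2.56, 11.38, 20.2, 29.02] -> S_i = -6.26 + 8.82*i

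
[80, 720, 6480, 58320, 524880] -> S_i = 80*9^i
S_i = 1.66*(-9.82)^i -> [1.66, -16.3, 160.08, -1571.96, 15436.68]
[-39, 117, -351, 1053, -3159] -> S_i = -39*-3^i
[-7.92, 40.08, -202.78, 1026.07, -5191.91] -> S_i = -7.92*(-5.06)^i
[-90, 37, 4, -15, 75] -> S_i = Random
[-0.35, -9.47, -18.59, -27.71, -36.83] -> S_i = -0.35 + -9.12*i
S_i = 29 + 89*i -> [29, 118, 207, 296, 385]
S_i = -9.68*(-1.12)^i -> [-9.68, 10.84, -12.14, 13.6, -15.23]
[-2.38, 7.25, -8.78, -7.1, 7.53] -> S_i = Random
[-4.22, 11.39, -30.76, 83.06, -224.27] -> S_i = -4.22*(-2.70)^i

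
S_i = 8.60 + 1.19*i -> [8.6, 9.79, 10.98, 12.17, 13.36]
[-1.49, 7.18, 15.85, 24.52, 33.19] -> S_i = -1.49 + 8.67*i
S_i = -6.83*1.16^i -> [-6.83, -7.92, -9.19, -10.66, -12.37]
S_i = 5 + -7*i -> [5, -2, -9, -16, -23]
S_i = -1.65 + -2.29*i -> [-1.65, -3.94, -6.23, -8.52, -10.81]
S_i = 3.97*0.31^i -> [3.97, 1.23, 0.38, 0.12, 0.04]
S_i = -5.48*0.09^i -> [-5.48, -0.49, -0.04, -0.0, -0.0]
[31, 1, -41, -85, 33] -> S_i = Random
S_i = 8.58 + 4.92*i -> [8.58, 13.5, 18.42, 23.34, 28.26]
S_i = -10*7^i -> [-10, -70, -490, -3430, -24010]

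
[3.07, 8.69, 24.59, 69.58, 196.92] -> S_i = 3.07*2.83^i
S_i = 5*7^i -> [5, 35, 245, 1715, 12005]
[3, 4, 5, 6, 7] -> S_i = 3 + 1*i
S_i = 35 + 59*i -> [35, 94, 153, 212, 271]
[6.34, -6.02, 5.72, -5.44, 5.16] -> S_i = 6.34*(-0.95)^i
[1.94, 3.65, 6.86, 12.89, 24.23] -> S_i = 1.94*1.88^i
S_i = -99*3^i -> [-99, -297, -891, -2673, -8019]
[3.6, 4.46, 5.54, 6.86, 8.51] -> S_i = 3.60*1.24^i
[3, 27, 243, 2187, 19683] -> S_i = 3*9^i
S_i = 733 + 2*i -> [733, 735, 737, 739, 741]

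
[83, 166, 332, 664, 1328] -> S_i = 83*2^i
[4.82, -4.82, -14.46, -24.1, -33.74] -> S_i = 4.82 + -9.64*i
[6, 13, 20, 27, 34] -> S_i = 6 + 7*i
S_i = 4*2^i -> [4, 8, 16, 32, 64]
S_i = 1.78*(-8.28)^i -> [1.78, -14.74, 122.03, -1010.44, 8366.45]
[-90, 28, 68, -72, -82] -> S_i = Random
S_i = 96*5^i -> [96, 480, 2400, 12000, 60000]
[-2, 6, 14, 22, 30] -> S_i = -2 + 8*i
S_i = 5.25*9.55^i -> [5.25, 50.14, 478.81, 4572.67, 43668.95]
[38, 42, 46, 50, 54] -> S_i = 38 + 4*i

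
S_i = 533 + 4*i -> [533, 537, 541, 545, 549]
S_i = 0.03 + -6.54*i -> [0.03, -6.51, -13.05, -19.59, -26.13]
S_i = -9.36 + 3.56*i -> [-9.36, -5.8, -2.24, 1.32, 4.88]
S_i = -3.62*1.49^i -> [-3.62, -5.39, -8.04, -11.97, -17.84]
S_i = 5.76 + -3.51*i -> [5.76, 2.25, -1.26, -4.77, -8.28]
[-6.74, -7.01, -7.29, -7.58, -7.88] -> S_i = -6.74*1.04^i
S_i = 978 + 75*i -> [978, 1053, 1128, 1203, 1278]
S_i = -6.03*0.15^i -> [-6.03, -0.9, -0.14, -0.02, -0.0]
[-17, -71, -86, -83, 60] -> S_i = Random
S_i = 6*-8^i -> [6, -48, 384, -3072, 24576]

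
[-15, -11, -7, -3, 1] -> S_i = -15 + 4*i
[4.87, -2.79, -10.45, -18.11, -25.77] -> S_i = 4.87 + -7.66*i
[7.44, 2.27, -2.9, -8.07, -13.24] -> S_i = 7.44 + -5.17*i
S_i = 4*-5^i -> [4, -20, 100, -500, 2500]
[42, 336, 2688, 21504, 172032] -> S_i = 42*8^i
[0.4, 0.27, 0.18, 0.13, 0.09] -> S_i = 0.40*0.68^i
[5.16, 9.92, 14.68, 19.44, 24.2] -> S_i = 5.16 + 4.76*i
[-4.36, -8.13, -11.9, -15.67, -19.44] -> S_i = -4.36 + -3.77*i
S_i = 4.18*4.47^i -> [4.18, 18.68, 83.52, 373.34, 1668.81]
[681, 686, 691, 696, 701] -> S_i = 681 + 5*i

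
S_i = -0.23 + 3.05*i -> [-0.23, 2.82, 5.87, 8.92, 11.97]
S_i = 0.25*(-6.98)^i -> [0.25, -1.74, 12.18, -85.02, 593.42]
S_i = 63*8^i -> [63, 504, 4032, 32256, 258048]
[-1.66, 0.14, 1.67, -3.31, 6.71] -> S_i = Random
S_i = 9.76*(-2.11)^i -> [9.76, -20.59, 43.45, -91.68, 193.45]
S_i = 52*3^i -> [52, 156, 468, 1404, 4212]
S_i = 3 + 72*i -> [3, 75, 147, 219, 291]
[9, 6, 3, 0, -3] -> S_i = 9 + -3*i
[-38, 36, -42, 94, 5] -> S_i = Random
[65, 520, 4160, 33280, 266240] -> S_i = 65*8^i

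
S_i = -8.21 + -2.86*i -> [-8.21, -11.07, -13.93, -16.79, -19.65]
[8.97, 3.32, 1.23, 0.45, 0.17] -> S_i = 8.97*0.37^i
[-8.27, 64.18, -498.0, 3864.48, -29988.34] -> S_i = -8.27*(-7.76)^i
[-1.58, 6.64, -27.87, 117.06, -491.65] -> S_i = -1.58*(-4.20)^i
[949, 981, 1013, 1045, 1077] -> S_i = 949 + 32*i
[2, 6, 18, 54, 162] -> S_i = 2*3^i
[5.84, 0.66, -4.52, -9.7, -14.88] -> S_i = 5.84 + -5.18*i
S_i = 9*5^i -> [9, 45, 225, 1125, 5625]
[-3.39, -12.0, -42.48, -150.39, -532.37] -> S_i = -3.39*3.54^i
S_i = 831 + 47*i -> [831, 878, 925, 972, 1019]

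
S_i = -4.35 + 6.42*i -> [-4.35, 2.07, 8.49, 14.91, 21.33]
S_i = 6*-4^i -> [6, -24, 96, -384, 1536]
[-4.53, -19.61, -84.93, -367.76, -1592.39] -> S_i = -4.53*4.33^i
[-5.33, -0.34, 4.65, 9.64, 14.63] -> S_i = -5.33 + 4.99*i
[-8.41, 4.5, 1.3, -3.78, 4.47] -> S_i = Random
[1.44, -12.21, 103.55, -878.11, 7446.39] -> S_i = 1.44*(-8.48)^i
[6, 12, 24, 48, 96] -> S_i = 6*2^i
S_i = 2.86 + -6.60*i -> [2.86, -3.74, -10.34, -16.94, -23.54]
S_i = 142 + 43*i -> [142, 185, 228, 271, 314]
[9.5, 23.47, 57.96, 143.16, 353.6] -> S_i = 9.50*2.47^i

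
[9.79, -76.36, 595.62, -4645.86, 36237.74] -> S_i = 9.79*(-7.80)^i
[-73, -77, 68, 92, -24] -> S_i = Random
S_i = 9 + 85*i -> [9, 94, 179, 264, 349]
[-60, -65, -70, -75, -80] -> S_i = -60 + -5*i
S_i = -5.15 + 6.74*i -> [-5.15, 1.59, 8.33, 15.07, 21.81]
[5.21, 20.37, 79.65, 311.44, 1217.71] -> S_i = 5.21*3.91^i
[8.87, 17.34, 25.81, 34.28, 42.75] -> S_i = 8.87 + 8.47*i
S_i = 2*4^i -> [2, 8, 32, 128, 512]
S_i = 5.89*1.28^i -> [5.89, 7.54, 9.65, 12.35, 15.81]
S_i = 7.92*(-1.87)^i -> [7.92, -14.81, 27.7, -51.79, 96.85]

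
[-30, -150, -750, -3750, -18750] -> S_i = -30*5^i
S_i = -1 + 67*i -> [-1, 66, 133, 200, 267]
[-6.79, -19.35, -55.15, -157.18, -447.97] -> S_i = -6.79*2.85^i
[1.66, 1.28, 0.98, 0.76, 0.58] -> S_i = 1.66*0.77^i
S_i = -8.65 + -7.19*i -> [-8.65, -15.84, -23.03, -30.22, -37.41]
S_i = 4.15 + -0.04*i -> [4.15, 4.11, 4.07, 4.03, 3.99]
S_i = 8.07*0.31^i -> [8.07, 2.5, 0.78, 0.24, 0.07]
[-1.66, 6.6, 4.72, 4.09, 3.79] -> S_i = Random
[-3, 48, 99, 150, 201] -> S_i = -3 + 51*i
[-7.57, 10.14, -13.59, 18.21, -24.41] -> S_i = -7.57*(-1.34)^i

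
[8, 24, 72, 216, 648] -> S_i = 8*3^i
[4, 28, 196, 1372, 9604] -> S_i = 4*7^i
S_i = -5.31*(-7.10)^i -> [-5.31, 37.7, -267.68, 1900.51, -13493.6]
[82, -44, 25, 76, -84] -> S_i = Random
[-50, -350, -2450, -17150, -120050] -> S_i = -50*7^i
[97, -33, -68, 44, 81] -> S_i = Random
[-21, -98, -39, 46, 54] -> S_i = Random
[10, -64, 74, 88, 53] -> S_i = Random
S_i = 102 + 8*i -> [102, 110, 118, 126, 134]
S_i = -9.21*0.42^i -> [-9.21, -3.87, -1.62, -0.68, -0.29]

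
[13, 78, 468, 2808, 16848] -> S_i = 13*6^i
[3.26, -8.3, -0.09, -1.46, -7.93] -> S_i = Random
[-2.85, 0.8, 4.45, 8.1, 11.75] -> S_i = -2.85 + 3.65*i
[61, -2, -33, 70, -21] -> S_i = Random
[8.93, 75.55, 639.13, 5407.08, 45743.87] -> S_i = 8.93*8.46^i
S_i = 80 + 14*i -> [80, 94, 108, 122, 136]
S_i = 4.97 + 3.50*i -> [4.97, 8.47, 11.97, 15.47, 18.97]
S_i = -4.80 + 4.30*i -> [-4.8, -0.5, 3.8, 8.1, 12.4]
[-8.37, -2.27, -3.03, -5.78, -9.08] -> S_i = Random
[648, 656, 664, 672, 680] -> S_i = 648 + 8*i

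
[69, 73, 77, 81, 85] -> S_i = 69 + 4*i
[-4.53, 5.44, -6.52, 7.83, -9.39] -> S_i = -4.53*(-1.20)^i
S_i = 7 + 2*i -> [7, 9, 11, 13, 15]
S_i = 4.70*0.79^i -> [4.7, 3.71, 2.93, 2.32, 1.83]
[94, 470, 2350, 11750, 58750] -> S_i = 94*5^i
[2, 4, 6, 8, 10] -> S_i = 2 + 2*i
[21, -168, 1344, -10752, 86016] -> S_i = 21*-8^i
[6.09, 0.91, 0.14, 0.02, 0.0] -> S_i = 6.09*0.15^i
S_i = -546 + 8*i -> [-546, -538, -530, -522, -514]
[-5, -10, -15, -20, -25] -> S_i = -5 + -5*i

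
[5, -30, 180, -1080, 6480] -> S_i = 5*-6^i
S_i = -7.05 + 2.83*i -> [-7.05, -4.22, -1.39, 1.44, 4.27]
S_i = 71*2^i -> [71, 142, 284, 568, 1136]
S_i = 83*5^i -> [83, 415, 2075, 10375, 51875]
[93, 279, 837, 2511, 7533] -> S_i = 93*3^i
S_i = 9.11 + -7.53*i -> [9.11, 1.58, -5.95, -13.48, -21.01]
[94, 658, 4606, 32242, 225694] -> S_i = 94*7^i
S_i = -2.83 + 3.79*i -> [-2.83, 0.96, 4.75, 8.54, 12.33]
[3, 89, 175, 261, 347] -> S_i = 3 + 86*i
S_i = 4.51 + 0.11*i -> [4.51, 4.62, 4.73, 4.84, 4.95]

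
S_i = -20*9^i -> [-20, -180, -1620, -14580, -131220]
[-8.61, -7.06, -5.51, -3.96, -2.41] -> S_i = -8.61 + 1.55*i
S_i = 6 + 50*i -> [6, 56, 106, 156, 206]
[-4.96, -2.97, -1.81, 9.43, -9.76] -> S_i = Random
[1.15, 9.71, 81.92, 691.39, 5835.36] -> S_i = 1.15*8.44^i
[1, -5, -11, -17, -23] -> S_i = 1 + -6*i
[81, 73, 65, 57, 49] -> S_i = 81 + -8*i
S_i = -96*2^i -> [-96, -192, -384, -768, -1536]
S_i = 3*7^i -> [3, 21, 147, 1029, 7203]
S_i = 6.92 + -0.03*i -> [6.92, 6.89, 6.86, 6.83, 6.8]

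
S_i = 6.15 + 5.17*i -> [6.15, 11.32, 16.49, 21.66, 26.83]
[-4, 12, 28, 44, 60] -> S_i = -4 + 16*i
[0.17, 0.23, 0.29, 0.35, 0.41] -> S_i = 0.17 + 0.06*i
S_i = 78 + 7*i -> [78, 85, 92, 99, 106]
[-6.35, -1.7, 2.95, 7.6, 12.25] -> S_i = -6.35 + 4.65*i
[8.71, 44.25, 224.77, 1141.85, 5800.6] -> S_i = 8.71*5.08^i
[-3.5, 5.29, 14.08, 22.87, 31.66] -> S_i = -3.50 + 8.79*i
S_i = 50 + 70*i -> [50, 120, 190, 260, 330]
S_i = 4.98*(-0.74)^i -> [4.98, -3.69, 2.73, -2.02, 1.49]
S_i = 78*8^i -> [78, 624, 4992, 39936, 319488]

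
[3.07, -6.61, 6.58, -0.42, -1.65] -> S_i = Random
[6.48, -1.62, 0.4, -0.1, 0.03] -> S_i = 6.48*(-0.25)^i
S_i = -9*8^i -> [-9, -72, -576, -4608, -36864]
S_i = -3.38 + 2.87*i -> [-3.38, -0.51, 2.36, 5.23, 8.1]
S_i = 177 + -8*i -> [177, 169, 161, 153, 145]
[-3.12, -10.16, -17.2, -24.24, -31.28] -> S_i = -3.12 + -7.04*i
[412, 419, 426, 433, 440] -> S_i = 412 + 7*i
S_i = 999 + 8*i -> [999, 1007, 1015, 1023, 1031]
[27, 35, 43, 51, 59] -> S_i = 27 + 8*i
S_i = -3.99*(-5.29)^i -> [-3.99, 21.11, -111.66, 590.66, -3124.61]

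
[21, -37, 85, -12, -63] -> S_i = Random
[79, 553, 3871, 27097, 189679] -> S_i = 79*7^i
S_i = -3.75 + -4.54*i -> [-3.75, -8.29, -12.83, -17.37, -21.91]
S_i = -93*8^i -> [-93, -744, -5952, -47616, -380928]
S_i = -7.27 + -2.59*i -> [-7.27, -9.86, -12.45, -15.04, -17.63]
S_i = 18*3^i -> [18, 54, 162, 486, 1458]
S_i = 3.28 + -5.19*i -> [3.28, -1.91, -7.1, -12.29, -17.48]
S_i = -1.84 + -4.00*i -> [-1.84, -5.84, -9.84, -13.84, -17.84]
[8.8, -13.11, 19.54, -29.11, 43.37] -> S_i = 8.80*(-1.49)^i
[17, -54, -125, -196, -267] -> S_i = 17 + -71*i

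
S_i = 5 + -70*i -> [5, -65, -135, -205, -275]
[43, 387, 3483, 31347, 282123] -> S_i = 43*9^i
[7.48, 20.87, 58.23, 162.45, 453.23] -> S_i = 7.48*2.79^i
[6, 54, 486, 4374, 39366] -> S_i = 6*9^i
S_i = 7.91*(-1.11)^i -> [7.91, -8.78, 9.75, -10.82, 12.01]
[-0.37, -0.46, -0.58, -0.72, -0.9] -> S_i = -0.37*1.25^i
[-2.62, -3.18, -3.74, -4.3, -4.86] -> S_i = -2.62 + -0.56*i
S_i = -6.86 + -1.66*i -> [-6.86, -8.52, -10.18, -11.84, -13.5]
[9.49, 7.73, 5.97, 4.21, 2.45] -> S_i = 9.49 + -1.76*i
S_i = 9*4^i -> [9, 36, 144, 576, 2304]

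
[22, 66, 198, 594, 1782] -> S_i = 22*3^i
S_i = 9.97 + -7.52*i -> [9.97, 2.45, -5.07, -12.59, -20.11]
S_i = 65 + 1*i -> [65, 66, 67, 68, 69]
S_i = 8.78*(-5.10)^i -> [8.78, -44.78, 228.37, -1164.68, 5939.85]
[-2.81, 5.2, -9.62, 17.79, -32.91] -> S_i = -2.81*(-1.85)^i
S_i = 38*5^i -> [38, 190, 950, 4750, 23750]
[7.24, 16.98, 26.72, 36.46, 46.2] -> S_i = 7.24 + 9.74*i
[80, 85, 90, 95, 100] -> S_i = 80 + 5*i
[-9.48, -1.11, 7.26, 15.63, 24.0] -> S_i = -9.48 + 8.37*i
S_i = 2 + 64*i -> [2, 66, 130, 194, 258]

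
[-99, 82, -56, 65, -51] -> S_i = Random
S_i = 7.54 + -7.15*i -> [7.54, 0.39, -6.76, -13.91, -21.06]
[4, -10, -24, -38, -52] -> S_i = 4 + -14*i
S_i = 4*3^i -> [4, 12, 36, 108, 324]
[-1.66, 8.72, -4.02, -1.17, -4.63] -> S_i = Random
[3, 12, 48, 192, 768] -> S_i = 3*4^i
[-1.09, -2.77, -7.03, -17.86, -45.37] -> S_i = -1.09*2.54^i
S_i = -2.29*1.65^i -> [-2.29, -3.78, -6.23, -10.29, -16.97]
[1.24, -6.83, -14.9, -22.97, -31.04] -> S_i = 1.24 + -8.07*i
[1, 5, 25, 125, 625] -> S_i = 1*5^i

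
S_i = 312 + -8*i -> [312, 304, 296, 288, 280]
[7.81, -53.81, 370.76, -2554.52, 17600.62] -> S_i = 7.81*(-6.89)^i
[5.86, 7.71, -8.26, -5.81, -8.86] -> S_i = Random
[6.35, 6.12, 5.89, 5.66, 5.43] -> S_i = 6.35 + -0.23*i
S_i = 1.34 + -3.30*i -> [1.34, -1.96, -5.26, -8.56, -11.86]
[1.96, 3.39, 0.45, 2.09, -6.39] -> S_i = Random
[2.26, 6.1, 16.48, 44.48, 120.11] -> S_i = 2.26*2.70^i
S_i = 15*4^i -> [15, 60, 240, 960, 3840]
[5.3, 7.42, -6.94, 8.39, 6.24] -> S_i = Random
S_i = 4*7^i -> [4, 28, 196, 1372, 9604]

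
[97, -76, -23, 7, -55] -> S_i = Random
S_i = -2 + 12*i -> [-2, 10, 22, 34, 46]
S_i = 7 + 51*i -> [7, 58, 109, 160, 211]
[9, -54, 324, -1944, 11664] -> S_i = 9*-6^i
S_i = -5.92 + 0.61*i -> [-5.92, -5.31, -4.7, -4.09, -3.48]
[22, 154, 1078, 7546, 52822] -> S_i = 22*7^i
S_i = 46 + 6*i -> [46, 52, 58, 64, 70]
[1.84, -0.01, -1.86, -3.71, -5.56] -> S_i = 1.84 + -1.85*i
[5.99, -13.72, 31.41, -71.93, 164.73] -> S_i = 5.99*(-2.29)^i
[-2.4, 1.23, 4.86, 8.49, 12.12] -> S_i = -2.40 + 3.63*i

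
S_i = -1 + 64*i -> [-1, 63, 127, 191, 255]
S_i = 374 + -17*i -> [374, 357, 340, 323, 306]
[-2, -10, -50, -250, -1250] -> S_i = -2*5^i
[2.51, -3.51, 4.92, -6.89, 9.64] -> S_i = 2.51*(-1.40)^i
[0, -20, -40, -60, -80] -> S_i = 0 + -20*i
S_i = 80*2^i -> [80, 160, 320, 640, 1280]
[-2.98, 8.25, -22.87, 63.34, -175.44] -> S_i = -2.98*(-2.77)^i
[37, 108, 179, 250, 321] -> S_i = 37 + 71*i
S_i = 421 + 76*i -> [421, 497, 573, 649, 725]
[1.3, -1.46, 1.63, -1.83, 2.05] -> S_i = 1.30*(-1.12)^i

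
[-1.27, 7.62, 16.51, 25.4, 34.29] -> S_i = -1.27 + 8.89*i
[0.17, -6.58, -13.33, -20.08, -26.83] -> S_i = 0.17 + -6.75*i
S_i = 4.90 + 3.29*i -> [4.9, 8.19, 11.48, 14.77, 18.06]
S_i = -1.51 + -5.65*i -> [-1.51, -7.16, -12.81, -18.46, -24.11]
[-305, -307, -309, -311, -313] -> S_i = -305 + -2*i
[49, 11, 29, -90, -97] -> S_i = Random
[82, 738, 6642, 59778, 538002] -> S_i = 82*9^i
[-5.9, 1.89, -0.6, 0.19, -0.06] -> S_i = -5.90*(-0.32)^i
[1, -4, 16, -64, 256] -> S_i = 1*-4^i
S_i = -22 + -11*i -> [-22, -33, -44, -55, -66]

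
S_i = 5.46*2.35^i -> [5.46, 12.83, 30.15, 70.86, 166.52]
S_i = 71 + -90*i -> [71, -19, -109, -199, -289]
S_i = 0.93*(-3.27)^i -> [0.93, -3.04, 9.94, -32.52, 106.33]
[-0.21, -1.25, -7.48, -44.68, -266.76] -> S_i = -0.21*5.97^i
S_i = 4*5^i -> [4, 20, 100, 500, 2500]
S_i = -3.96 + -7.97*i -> [-3.96, -11.93, -19.9, -27.87, -35.84]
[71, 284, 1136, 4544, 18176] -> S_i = 71*4^i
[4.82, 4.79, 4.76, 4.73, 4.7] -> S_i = 4.82 + -0.03*i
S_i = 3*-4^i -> [3, -12, 48, -192, 768]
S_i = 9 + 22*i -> [9, 31, 53, 75, 97]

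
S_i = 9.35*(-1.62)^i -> [9.35, -15.15, 24.54, -39.75, 64.4]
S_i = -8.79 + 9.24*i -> [-8.79, 0.45, 9.69, 18.93, 28.17]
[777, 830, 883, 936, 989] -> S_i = 777 + 53*i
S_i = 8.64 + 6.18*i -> [8.64, 14.82, 21.0, 27.18, 33.36]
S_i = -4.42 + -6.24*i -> [-4.42, -10.66, -16.9, -23.14, -29.38]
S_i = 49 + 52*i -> [49, 101, 153, 205, 257]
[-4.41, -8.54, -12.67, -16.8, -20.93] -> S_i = -4.41 + -4.13*i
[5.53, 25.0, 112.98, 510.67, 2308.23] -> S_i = 5.53*4.52^i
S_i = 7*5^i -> [7, 35, 175, 875, 4375]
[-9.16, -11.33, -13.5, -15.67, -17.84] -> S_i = -9.16 + -2.17*i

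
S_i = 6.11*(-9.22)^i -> [6.11, -56.33, 519.4, -4788.88, 44153.48]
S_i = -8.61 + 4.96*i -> [-8.61, -3.65, 1.31, 6.27, 11.23]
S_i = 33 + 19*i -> [33, 52, 71, 90, 109]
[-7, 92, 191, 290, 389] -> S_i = -7 + 99*i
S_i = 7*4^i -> [7, 28, 112, 448, 1792]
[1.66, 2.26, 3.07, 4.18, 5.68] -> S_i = 1.66*1.36^i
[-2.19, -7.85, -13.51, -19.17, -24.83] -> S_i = -2.19 + -5.66*i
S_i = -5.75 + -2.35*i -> [-5.75, -8.1, -10.45, -12.8, -15.15]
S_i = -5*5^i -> [-5, -25, -125, -625, -3125]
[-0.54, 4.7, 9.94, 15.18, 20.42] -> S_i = -0.54 + 5.24*i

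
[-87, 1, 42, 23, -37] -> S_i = Random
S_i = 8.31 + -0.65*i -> [8.31, 7.66, 7.01, 6.36, 5.71]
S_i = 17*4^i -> [17, 68, 272, 1088, 4352]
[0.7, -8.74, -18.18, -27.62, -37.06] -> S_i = 0.70 + -9.44*i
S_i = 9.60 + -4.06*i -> [9.6, 5.54, 1.48, -2.58, -6.64]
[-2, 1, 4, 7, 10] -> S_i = -2 + 3*i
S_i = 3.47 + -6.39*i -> [3.47, -2.92, -9.31, -15.7, -22.09]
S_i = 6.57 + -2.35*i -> [6.57, 4.22, 1.87, -0.48, -2.83]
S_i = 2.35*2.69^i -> [2.35, 6.32, 17.0, 45.74, 123.05]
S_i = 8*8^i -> [8, 64, 512, 4096, 32768]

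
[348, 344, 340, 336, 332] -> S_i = 348 + -4*i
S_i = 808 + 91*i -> [808, 899, 990, 1081, 1172]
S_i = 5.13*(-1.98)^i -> [5.13, -10.16, 20.11, -39.82, 78.85]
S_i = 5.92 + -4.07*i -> [5.92, 1.85, -2.22, -6.29, -10.36]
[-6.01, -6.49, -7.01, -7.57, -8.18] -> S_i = -6.01*1.08^i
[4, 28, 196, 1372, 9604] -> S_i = 4*7^i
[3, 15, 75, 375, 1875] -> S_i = 3*5^i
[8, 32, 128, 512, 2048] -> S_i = 8*4^i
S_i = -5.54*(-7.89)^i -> [-5.54, 43.71, -344.88, 2721.08, -21469.29]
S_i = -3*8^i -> [-3, -24, -192, -1536, -12288]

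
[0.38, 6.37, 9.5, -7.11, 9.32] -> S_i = Random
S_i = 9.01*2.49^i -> [9.01, 22.43, 55.86, 139.1, 346.36]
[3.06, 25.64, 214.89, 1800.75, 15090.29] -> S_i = 3.06*8.38^i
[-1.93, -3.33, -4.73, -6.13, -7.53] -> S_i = -1.93 + -1.40*i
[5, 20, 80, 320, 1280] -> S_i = 5*4^i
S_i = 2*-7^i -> [2, -14, 98, -686, 4802]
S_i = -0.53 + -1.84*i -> [-0.53, -2.37, -4.21, -6.05, -7.89]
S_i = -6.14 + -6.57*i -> [-6.14, -12.71, -19.28, -25.85, -32.42]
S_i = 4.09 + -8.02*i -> [4.09, -3.93, -11.95, -19.97, -27.99]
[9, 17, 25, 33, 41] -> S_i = 9 + 8*i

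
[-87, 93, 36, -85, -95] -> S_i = Random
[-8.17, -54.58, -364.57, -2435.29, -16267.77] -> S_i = -8.17*6.68^i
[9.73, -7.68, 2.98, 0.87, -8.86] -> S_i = Random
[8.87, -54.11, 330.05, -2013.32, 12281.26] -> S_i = 8.87*(-6.10)^i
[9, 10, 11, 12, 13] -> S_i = 9 + 1*i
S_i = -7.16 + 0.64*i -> [-7.16, -6.52, -5.88, -5.24, -4.6]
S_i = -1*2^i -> [-1, -2, -4, -8, -16]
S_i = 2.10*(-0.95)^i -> [2.1, -2.0, 1.9, -1.8, 1.71]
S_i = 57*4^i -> [57, 228, 912, 3648, 14592]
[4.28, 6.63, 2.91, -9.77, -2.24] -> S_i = Random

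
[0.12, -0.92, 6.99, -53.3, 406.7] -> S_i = 0.12*(-7.63)^i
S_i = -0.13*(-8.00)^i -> [-0.13, 1.04, -8.32, 66.56, -532.48]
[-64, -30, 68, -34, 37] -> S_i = Random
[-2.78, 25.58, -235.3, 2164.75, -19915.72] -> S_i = -2.78*(-9.20)^i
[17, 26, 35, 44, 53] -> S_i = 17 + 9*i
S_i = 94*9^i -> [94, 846, 7614, 68526, 616734]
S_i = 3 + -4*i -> [3, -1, -5, -9, -13]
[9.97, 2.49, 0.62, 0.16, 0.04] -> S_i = 9.97*0.25^i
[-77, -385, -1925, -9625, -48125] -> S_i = -77*5^i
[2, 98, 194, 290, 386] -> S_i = 2 + 96*i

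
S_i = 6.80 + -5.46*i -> [6.8, 1.34, -4.12, -9.58, -15.04]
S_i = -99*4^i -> [-99, -396, -1584, -6336, -25344]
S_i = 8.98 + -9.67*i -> [8.98, -0.69, -10.36, -20.03, -29.7]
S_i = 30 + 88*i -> [30, 118, 206, 294, 382]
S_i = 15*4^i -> [15, 60, 240, 960, 3840]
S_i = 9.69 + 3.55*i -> [9.69, 13.24, 16.79, 20.34, 23.89]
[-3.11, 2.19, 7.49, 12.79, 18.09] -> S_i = -3.11 + 5.30*i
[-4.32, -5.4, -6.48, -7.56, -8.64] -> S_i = -4.32 + -1.08*i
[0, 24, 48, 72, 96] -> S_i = 0 + 24*i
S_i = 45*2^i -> [45, 90, 180, 360, 720]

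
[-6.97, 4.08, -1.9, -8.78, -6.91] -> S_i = Random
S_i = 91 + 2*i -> [91, 93, 95, 97, 99]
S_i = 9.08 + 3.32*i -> [9.08, 12.4, 15.72, 19.04, 22.36]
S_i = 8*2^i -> [8, 16, 32, 64, 128]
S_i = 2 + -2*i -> [2, 0, -2, -4, -6]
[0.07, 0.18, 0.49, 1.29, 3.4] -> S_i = 0.07*2.64^i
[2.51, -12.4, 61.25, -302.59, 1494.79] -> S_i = 2.51*(-4.94)^i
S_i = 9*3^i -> [9, 27, 81, 243, 729]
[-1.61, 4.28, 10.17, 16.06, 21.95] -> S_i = -1.61 + 5.89*i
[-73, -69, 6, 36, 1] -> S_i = Random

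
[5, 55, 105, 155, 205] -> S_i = 5 + 50*i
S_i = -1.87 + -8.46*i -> [-1.87, -10.33, -18.79, -27.25, -35.71]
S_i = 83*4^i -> [83, 332, 1328, 5312, 21248]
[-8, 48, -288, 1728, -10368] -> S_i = -8*-6^i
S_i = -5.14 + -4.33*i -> [-5.14, -9.47, -13.8, -18.13, -22.46]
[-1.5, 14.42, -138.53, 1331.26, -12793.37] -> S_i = -1.50*(-9.61)^i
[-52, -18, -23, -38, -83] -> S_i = Random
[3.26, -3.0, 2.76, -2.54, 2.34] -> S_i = 3.26*(-0.92)^i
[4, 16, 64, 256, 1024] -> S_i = 4*4^i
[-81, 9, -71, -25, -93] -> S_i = Random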